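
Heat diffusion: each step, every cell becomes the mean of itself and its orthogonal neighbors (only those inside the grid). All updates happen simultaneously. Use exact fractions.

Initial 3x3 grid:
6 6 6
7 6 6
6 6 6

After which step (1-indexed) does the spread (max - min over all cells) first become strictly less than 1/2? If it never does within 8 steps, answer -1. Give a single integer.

Step 1: max=19/3, min=6, spread=1/3
  -> spread < 1/2 first at step 1
Step 2: max=1507/240, min=6, spread=67/240
Step 3: max=13397/2160, min=1207/200, spread=1807/10800
Step 4: max=5341963/864000, min=32761/5400, spread=33401/288000
Step 5: max=47885933/7776000, min=3283391/540000, spread=3025513/38880000
Step 6: max=19127326867/3110400000, min=175555949/28800000, spread=53531/995328
Step 7: max=1145776925849/186624000000, min=47447116051/7776000000, spread=450953/11943936
Step 8: max=68693543560603/11197440000000, min=5699728610519/933120000000, spread=3799043/143327232

Answer: 1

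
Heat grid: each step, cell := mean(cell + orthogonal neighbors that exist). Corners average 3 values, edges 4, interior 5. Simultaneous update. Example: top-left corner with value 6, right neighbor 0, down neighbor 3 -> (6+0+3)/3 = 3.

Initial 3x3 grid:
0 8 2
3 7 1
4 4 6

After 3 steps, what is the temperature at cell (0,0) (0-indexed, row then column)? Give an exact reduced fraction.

Answer: 8431/2160

Derivation:
Step 1: cell (0,0) = 11/3
Step 2: cell (0,0) = 137/36
Step 3: cell (0,0) = 8431/2160
Full grid after step 3:
  8431/2160 58117/14400 8641/2160
  29021/7200 6151/1500 14923/3600
  8851/2160 61417/14400 9061/2160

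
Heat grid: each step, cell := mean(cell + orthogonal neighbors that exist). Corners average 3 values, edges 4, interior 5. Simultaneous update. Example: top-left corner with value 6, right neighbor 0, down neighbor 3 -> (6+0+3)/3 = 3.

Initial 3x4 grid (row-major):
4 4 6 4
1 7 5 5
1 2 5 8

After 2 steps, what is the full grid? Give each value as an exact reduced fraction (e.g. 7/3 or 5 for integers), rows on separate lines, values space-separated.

After step 1:
  3 21/4 19/4 5
  13/4 19/5 28/5 11/2
  4/3 15/4 5 6
After step 2:
  23/6 21/5 103/20 61/12
  683/240 433/100 493/100 221/40
  25/9 833/240 407/80 11/2

Answer: 23/6 21/5 103/20 61/12
683/240 433/100 493/100 221/40
25/9 833/240 407/80 11/2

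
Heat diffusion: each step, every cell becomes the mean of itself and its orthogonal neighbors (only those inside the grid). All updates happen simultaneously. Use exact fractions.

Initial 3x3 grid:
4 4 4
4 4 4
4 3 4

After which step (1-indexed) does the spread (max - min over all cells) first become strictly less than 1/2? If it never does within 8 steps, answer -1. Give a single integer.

Answer: 1

Derivation:
Step 1: max=4, min=11/3, spread=1/3
  -> spread < 1/2 first at step 1
Step 2: max=4, min=893/240, spread=67/240
Step 3: max=793/200, min=8203/2160, spread=1807/10800
Step 4: max=21239/5400, min=3298037/864000, spread=33401/288000
Step 5: max=2116609/540000, min=29874067/7776000, spread=3025513/38880000
Step 6: max=112444051/28800000, min=11976673133/3110400000, spread=53531/995328
Step 7: max=30312883949/7776000000, min=720463074151/186624000000, spread=450953/11943936
Step 8: max=3631471389481/933120000000, min=43280856439397/11197440000000, spread=3799043/143327232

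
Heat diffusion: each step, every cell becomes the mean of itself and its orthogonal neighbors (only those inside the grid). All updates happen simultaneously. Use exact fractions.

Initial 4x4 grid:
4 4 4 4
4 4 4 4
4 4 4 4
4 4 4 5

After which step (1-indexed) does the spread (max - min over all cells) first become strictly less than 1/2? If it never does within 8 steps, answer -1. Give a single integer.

Step 1: max=13/3, min=4, spread=1/3
  -> spread < 1/2 first at step 1
Step 2: max=77/18, min=4, spread=5/18
Step 3: max=905/216, min=4, spread=41/216
Step 4: max=26963/6480, min=4, spread=1043/6480
Step 5: max=803153/194400, min=4, spread=25553/194400
Step 6: max=23999459/5832000, min=72079/18000, spread=645863/5832000
Step 7: max=717481691/174960000, min=480971/120000, spread=16225973/174960000
Step 8: max=21472677983/5248800000, min=216701/54000, spread=409340783/5248800000

Answer: 1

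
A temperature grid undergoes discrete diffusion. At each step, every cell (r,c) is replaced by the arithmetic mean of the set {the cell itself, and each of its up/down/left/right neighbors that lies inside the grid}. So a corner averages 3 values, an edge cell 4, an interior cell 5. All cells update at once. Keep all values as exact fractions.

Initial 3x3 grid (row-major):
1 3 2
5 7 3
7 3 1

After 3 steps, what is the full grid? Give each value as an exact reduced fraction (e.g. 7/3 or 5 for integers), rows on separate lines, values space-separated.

After step 1:
  3 13/4 8/3
  5 21/5 13/4
  5 9/2 7/3
After step 2:
  15/4 787/240 55/18
  43/10 101/25 249/80
  29/6 481/120 121/36
After step 3:
  2719/720 50849/14400 3401/1080
  5077/1200 937/250 16283/4800
  1577/360 29237/7200 7547/2160

Answer: 2719/720 50849/14400 3401/1080
5077/1200 937/250 16283/4800
1577/360 29237/7200 7547/2160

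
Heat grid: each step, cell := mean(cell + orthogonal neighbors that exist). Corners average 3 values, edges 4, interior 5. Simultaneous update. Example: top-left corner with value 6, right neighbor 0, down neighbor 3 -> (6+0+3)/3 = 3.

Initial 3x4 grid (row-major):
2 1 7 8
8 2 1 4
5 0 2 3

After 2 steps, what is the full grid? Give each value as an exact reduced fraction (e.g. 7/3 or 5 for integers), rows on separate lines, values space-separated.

After step 1:
  11/3 3 17/4 19/3
  17/4 12/5 16/5 4
  13/3 9/4 3/2 3
After step 2:
  131/36 799/240 1007/240 175/36
  293/80 151/50 307/100 62/15
  65/18 629/240 199/80 17/6

Answer: 131/36 799/240 1007/240 175/36
293/80 151/50 307/100 62/15
65/18 629/240 199/80 17/6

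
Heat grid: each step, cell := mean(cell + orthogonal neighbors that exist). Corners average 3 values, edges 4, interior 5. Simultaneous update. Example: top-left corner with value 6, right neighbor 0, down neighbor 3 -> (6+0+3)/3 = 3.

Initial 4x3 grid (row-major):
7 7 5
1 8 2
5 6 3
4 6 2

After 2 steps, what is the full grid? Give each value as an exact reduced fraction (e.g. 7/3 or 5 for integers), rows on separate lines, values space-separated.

After step 1:
  5 27/4 14/3
  21/4 24/5 9/2
  4 28/5 13/4
  5 9/2 11/3
After step 2:
  17/3 1273/240 191/36
  381/80 269/50 1033/240
  397/80 443/100 1021/240
  9/2 563/120 137/36

Answer: 17/3 1273/240 191/36
381/80 269/50 1033/240
397/80 443/100 1021/240
9/2 563/120 137/36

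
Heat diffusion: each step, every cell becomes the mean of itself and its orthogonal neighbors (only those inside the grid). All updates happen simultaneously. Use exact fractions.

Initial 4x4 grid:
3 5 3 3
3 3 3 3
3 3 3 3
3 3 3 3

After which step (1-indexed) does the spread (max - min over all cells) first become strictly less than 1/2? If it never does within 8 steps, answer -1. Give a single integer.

Answer: 3

Derivation:
Step 1: max=11/3, min=3, spread=2/3
Step 2: max=211/60, min=3, spread=31/60
Step 3: max=1831/540, min=3, spread=211/540
  -> spread < 1/2 first at step 3
Step 4: max=178843/54000, min=3, spread=16843/54000
Step 5: max=1596643/486000, min=13579/4500, spread=130111/486000
Step 6: max=47382367/14580000, min=817159/270000, spread=3255781/14580000
Step 7: max=1412553691/437400000, min=821107/270000, spread=82360351/437400000
Step 8: max=42117316891/13122000000, min=148306441/48600000, spread=2074577821/13122000000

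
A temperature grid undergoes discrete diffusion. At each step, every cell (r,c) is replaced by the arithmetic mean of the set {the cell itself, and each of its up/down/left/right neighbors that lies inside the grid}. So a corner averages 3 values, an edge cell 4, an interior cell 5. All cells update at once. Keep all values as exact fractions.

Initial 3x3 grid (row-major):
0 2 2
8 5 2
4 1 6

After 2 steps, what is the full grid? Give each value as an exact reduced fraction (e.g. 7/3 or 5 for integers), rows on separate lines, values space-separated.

After step 1:
  10/3 9/4 2
  17/4 18/5 15/4
  13/3 4 3
After step 2:
  59/18 671/240 8/3
  931/240 357/100 247/80
  151/36 56/15 43/12

Answer: 59/18 671/240 8/3
931/240 357/100 247/80
151/36 56/15 43/12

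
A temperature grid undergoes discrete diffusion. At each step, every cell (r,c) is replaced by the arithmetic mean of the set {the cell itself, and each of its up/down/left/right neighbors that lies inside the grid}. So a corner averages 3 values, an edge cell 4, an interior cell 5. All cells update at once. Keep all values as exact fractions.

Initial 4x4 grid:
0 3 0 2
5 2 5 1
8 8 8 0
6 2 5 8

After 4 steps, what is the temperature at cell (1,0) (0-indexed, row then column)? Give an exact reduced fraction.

Answer: 111341/27000

Derivation:
Step 1: cell (1,0) = 15/4
Step 2: cell (1,0) = 533/120
Step 3: cell (1,0) = 902/225
Step 4: cell (1,0) = 111341/27000
Full grid after step 4:
  216079/64800 674173/216000 21447/8000 2749/1080
  111341/27000 27361/7200 13013/3750 224413/72000
  133471/27000 87251/18000 789509/180000 874679/216000
  175747/32400 567469/108000 532117/108000 59191/12960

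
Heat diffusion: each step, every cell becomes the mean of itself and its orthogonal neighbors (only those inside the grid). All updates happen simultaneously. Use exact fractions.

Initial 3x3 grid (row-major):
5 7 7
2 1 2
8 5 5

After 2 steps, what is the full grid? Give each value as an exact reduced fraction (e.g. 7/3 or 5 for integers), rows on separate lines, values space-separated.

Answer: 41/9 23/5 169/36
64/15 209/50 989/240
55/12 343/80 25/6

Derivation:
After step 1:
  14/3 5 16/3
  4 17/5 15/4
  5 19/4 4
After step 2:
  41/9 23/5 169/36
  64/15 209/50 989/240
  55/12 343/80 25/6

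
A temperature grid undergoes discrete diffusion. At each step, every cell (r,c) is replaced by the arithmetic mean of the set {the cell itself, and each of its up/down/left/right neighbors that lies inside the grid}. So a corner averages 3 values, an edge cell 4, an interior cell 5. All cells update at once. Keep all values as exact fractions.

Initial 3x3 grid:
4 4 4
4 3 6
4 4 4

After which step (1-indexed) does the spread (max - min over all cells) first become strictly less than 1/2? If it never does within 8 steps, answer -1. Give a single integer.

Answer: 3

Derivation:
Step 1: max=14/3, min=15/4, spread=11/12
Step 2: max=1067/240, min=23/6, spread=49/80
Step 3: max=577/135, min=18713/4800, spread=16223/43200
  -> spread < 1/2 first at step 3
Step 4: max=3648683/864000, min=85879/21600, spread=213523/864000
Step 5: max=1012979/243000, min=69205417/17280000, spread=25457807/155520000
Step 6: max=12906264347/3110400000, min=104678837/25920000, spread=344803907/3110400000
Step 7: max=7220325697/1749600000, min=84002400851/20736000000, spread=42439400063/559872000000
Step 8: max=46115771094923/11197440000000, min=15174056875391/3732480000000, spread=3799043/71663616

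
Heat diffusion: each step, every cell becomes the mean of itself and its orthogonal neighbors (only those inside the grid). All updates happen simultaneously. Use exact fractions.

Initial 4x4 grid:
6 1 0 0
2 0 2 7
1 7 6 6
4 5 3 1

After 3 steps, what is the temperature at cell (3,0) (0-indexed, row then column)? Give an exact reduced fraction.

Answer: 7913/2160

Derivation:
Step 1: cell (3,0) = 10/3
Step 2: cell (3,0) = 139/36
Step 3: cell (3,0) = 7913/2160
Full grid after step 3:
  1703/720 167/75 2059/900 1117/432
  6589/2400 5677/2000 3631/1200 23327/7200
  4939/1440 21227/6000 23087/6000 28511/7200
  7913/2160 71/18 3637/900 8933/2160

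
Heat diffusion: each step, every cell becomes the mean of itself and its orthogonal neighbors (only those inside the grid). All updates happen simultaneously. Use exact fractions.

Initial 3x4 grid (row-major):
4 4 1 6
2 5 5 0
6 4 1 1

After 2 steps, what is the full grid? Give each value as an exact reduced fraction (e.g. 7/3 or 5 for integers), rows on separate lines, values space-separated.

Answer: 133/36 89/24 367/120 28/9
187/48 363/100 323/100 21/10
49/12 59/16 589/240 77/36

Derivation:
After step 1:
  10/3 7/2 4 7/3
  17/4 4 12/5 3
  4 4 11/4 2/3
After step 2:
  133/36 89/24 367/120 28/9
  187/48 363/100 323/100 21/10
  49/12 59/16 589/240 77/36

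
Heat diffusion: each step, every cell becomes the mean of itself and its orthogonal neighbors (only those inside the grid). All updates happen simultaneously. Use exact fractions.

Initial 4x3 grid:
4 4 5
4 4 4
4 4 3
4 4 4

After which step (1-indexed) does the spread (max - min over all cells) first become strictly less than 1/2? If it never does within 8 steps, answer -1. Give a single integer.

Answer: 2

Derivation:
Step 1: max=13/3, min=11/3, spread=2/3
Step 2: max=151/36, min=913/240, spread=281/720
  -> spread < 1/2 first at step 2
Step 3: max=445/108, min=8263/2160, spread=637/2160
Step 4: max=3525659/864000, min=250693/64800, spread=549257/2592000
Step 5: max=210405121/51840000, min=7560391/1944000, spread=26384083/155520000
Step 6: max=12580651139/3110400000, min=227941417/58320000, spread=1271326697/9331200000
Step 7: max=752523287401/186624000000, min=1715178541/437400000, spread=62141329723/559872000000
Step 8: max=45049566012059/11197440000000, min=412786601801/104976000000, spread=3056985459857/33592320000000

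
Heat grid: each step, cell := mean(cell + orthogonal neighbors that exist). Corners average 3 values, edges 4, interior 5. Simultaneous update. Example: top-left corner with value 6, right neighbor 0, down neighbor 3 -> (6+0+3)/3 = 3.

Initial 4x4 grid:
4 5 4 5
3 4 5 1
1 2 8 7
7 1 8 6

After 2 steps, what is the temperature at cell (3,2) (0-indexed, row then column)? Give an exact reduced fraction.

Answer: 93/16

Derivation:
Step 1: cell (3,2) = 23/4
Step 2: cell (3,2) = 93/16
Full grid after step 2:
  15/4 21/5 251/60 151/36
  281/80 373/100 469/100 133/30
  249/80 83/20 497/100 23/4
  43/12 329/80 93/16 73/12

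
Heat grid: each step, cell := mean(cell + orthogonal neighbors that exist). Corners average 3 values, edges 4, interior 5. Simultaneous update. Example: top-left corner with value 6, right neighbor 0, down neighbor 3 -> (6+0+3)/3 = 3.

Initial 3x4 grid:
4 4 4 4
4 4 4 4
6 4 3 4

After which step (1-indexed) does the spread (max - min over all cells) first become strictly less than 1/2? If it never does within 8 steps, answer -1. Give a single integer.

Answer: 3

Derivation:
Step 1: max=14/3, min=11/3, spread=1
Step 2: max=161/36, min=137/36, spread=2/3
Step 3: max=931/216, min=2077/540, spread=167/360
  -> spread < 1/2 first at step 3
Step 4: max=274843/64800, min=63067/16200, spread=301/864
Step 5: max=16291157/3888000, min=1906399/486000, spread=69331/259200
Step 6: max=970076383/233280000, min=766365349/194400000, spread=252189821/1166400000
Step 7: max=57872394197/13996800000, min=46165774841/11664000000, spread=12367321939/69984000000
Step 8: max=3457794174223/839808000000, min=2779664628769/699840000000, spread=610983098501/4199040000000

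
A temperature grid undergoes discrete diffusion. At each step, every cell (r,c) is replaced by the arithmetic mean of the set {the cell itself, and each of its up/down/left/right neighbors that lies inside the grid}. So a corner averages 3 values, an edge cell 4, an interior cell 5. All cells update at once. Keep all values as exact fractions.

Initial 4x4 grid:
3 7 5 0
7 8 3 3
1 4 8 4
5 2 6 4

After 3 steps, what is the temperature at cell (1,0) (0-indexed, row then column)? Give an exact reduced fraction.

Step 1: cell (1,0) = 19/4
Step 2: cell (1,0) = 307/60
Step 3: cell (1,0) = 17849/3600
Full grid after step 3:
  5669/1080 9127/1800 7693/1800 8059/2160
  17849/3600 14933/3000 5501/1200 27937/7200
  15917/3600 27823/6000 13907/3000 6413/1440
  8581/2160 31249/7200 6701/1440 991/216

Answer: 17849/3600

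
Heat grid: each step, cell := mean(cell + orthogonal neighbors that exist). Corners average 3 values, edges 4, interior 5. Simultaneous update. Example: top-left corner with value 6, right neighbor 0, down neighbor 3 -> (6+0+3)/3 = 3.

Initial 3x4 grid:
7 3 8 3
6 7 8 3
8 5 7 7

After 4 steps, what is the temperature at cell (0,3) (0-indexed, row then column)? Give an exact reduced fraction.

Answer: 724313/129600

Derivation:
Step 1: cell (0,3) = 14/3
Step 2: cell (0,3) = 185/36
Step 3: cell (0,3) = 2959/540
Step 4: cell (0,3) = 724313/129600
Full grid after step 4:
  397859/64800 1287233/216000 1253113/216000 724313/129600
  1346203/216000 1119469/180000 2134663/360000 4993307/864000
  208267/32400 85163/13500 333247/54000 767963/129600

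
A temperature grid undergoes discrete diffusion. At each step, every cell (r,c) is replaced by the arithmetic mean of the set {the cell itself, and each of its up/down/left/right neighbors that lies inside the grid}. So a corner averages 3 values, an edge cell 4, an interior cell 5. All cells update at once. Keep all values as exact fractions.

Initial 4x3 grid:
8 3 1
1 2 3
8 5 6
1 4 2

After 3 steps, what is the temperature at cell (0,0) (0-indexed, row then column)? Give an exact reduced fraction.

Answer: 166/45

Derivation:
Step 1: cell (0,0) = 4
Step 2: cell (0,0) = 49/12
Step 3: cell (0,0) = 166/45
Full grid after step 3:
  166/45 25193/7200 3289/1080
  4853/1200 5261/1500 12409/3600
  14119/3600 12037/3000 1441/400
  881/216 13639/3600 47/12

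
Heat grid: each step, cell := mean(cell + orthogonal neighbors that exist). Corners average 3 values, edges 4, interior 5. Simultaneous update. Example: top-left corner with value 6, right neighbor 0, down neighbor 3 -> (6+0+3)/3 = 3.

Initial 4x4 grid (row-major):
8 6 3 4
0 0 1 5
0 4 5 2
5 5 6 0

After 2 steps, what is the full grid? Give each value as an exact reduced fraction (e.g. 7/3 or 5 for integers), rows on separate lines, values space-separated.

After step 1:
  14/3 17/4 7/2 4
  2 11/5 14/5 3
  9/4 14/5 18/5 3
  10/3 5 4 8/3
After step 2:
  131/36 877/240 291/80 7/2
  667/240 281/100 151/50 16/5
  623/240 317/100 81/25 46/15
  127/36 227/60 229/60 29/9

Answer: 131/36 877/240 291/80 7/2
667/240 281/100 151/50 16/5
623/240 317/100 81/25 46/15
127/36 227/60 229/60 29/9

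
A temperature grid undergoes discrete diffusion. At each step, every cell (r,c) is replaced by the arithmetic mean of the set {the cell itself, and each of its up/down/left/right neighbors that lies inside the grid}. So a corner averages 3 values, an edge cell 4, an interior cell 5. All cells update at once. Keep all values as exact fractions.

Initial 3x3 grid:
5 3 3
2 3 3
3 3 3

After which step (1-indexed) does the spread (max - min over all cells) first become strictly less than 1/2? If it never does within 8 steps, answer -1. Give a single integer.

Step 1: max=7/2, min=8/3, spread=5/6
Step 2: max=121/36, min=43/15, spread=89/180
  -> spread < 1/2 first at step 2
Step 3: max=23033/7200, min=529/180, spread=1873/7200
Step 4: max=409981/129600, min=160597/54000, spread=122741/648000
Step 5: max=80846897/25920000, min=215879/72000, spread=3130457/25920000
Step 6: max=1448867029/466560000, min=146832637/48600000, spread=196368569/2332800000
Step 7: max=86470070063/27993600000, min=7069499849/2332800000, spread=523543/8957952
Step 8: max=5176132378861/1679616000000, min=70933568413/23328000000, spread=4410589/107495424

Answer: 2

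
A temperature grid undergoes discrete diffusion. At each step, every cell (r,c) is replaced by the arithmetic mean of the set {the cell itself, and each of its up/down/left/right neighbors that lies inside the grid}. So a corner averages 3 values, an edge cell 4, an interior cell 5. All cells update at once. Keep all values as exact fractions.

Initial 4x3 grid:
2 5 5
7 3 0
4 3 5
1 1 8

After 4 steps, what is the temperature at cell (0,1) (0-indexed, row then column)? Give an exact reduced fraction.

Step 1: cell (0,1) = 15/4
Step 2: cell (0,1) = 307/80
Step 3: cell (0,1) = 17977/4800
Step 4: cell (0,1) = 1083563/288000
Full grid after step 4:
  495671/129600 1083563/288000 472471/129600
  803551/216000 145979/40000 788801/216000
  249137/72000 1281761/360000 780661/216000
  145087/43200 2977579/864000 468461/129600

Answer: 1083563/288000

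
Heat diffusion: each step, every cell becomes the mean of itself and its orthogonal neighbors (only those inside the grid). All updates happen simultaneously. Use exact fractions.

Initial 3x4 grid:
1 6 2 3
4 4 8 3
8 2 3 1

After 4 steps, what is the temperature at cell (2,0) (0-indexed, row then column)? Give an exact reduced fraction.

Answer: 542981/129600

Derivation:
Step 1: cell (2,0) = 14/3
Step 2: cell (2,0) = 79/18
Step 3: cell (2,0) = 2347/540
Step 4: cell (2,0) = 542981/129600
Full grid after step 4:
  523031/129600 54301/13500 203509/54000 475541/129600
  3619499/864000 1444531/360000 153709/40000 1016743/288000
  542981/129600 887191/216000 804911/216000 460591/129600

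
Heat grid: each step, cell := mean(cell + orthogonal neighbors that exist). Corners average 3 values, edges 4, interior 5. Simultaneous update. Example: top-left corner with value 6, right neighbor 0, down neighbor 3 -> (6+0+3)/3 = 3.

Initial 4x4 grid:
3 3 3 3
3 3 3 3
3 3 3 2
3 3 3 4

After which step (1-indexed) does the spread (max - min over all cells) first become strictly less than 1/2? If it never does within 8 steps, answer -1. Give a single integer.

Answer: 2

Derivation:
Step 1: max=13/4, min=11/4, spread=1/2
Step 2: max=37/12, min=231/80, spread=47/240
  -> spread < 1/2 first at step 2
Step 3: max=7301/2400, min=6991/2400, spread=31/240
Step 4: max=72469/24000, min=63511/21600, spread=17111/216000
Step 5: max=650189/216000, min=6376927/2160000, spread=124963/2160000
Step 6: max=12977363/4320000, min=57469447/19440000, spread=1857373/38880000
Step 7: max=116745817/38880000, min=2764813/933120, spread=2317913/58320000
Step 8: max=17491813247/5832000000, min=51889794511/17496000000, spread=58564523/1749600000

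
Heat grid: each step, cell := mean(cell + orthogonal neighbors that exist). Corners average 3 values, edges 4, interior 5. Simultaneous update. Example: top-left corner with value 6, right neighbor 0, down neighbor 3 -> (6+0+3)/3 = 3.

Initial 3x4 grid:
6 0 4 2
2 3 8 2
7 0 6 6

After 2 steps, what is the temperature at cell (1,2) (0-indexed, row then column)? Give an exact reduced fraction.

Answer: 101/25

Derivation:
Step 1: cell (1,2) = 23/5
Step 2: cell (1,2) = 101/25
Full grid after step 2:
  125/36 721/240 841/240 32/9
  383/120 379/100 101/25 493/120
  23/6 73/20 137/30 85/18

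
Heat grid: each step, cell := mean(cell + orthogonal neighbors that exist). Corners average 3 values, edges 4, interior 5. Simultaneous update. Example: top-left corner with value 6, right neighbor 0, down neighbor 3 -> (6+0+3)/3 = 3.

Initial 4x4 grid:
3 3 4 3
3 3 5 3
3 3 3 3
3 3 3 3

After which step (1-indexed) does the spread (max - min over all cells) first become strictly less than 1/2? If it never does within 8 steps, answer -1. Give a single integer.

Step 1: max=15/4, min=3, spread=3/4
Step 2: max=353/100, min=3, spread=53/100
Step 3: max=6251/1800, min=3, spread=851/1800
  -> spread < 1/2 first at step 3
Step 4: max=111667/32400, min=913/300, spread=13063/32400
Step 5: max=3304657/972000, min=6887/2250, spread=329473/972000
Step 6: max=98408329/29160000, min=555883/180000, spread=8355283/29160000
Step 7: max=2927039773/874800000, min=5030387/1620000, spread=210630793/874800000
Step 8: max=87282091117/26244000000, min=1517908891/486000000, spread=5315011003/26244000000

Answer: 3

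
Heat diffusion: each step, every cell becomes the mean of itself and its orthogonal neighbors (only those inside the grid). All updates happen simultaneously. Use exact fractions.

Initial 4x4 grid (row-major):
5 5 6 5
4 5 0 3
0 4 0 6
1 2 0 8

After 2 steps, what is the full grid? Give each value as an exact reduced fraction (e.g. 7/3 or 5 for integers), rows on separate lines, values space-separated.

Answer: 161/36 1051/240 1003/240 73/18
841/240 347/100 159/50 913/240
179/80 59/25 11/4 173/48
5/3 149/80 131/48 137/36

Derivation:
After step 1:
  14/3 21/4 4 14/3
  7/2 18/5 14/5 7/2
  9/4 11/5 2 17/4
  1 7/4 5/2 14/3
After step 2:
  161/36 1051/240 1003/240 73/18
  841/240 347/100 159/50 913/240
  179/80 59/25 11/4 173/48
  5/3 149/80 131/48 137/36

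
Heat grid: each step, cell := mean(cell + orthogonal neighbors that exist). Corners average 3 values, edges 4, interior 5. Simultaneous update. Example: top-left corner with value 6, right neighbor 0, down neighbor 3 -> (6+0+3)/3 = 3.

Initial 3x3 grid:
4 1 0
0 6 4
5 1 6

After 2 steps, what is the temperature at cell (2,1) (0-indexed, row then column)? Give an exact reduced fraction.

Step 1: cell (2,1) = 9/2
Step 2: cell (2,1) = 377/120
Full grid after step 2:
  49/18 509/240 101/36
  589/240 87/25 44/15
  41/12 377/120 73/18

Answer: 377/120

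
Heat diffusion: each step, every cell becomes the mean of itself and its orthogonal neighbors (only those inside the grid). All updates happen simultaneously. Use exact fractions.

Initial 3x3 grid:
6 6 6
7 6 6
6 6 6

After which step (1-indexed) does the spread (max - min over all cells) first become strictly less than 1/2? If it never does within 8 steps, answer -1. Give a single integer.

Step 1: max=19/3, min=6, spread=1/3
  -> spread < 1/2 first at step 1
Step 2: max=1507/240, min=6, spread=67/240
Step 3: max=13397/2160, min=1207/200, spread=1807/10800
Step 4: max=5341963/864000, min=32761/5400, spread=33401/288000
Step 5: max=47885933/7776000, min=3283391/540000, spread=3025513/38880000
Step 6: max=19127326867/3110400000, min=175555949/28800000, spread=53531/995328
Step 7: max=1145776925849/186624000000, min=47447116051/7776000000, spread=450953/11943936
Step 8: max=68693543560603/11197440000000, min=5699728610519/933120000000, spread=3799043/143327232

Answer: 1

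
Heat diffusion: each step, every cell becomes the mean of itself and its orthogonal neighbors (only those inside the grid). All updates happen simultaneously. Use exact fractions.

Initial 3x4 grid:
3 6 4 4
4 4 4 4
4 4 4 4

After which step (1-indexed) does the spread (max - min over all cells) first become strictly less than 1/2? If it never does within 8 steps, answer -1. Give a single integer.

Step 1: max=9/2, min=15/4, spread=3/4
Step 2: max=1049/240, min=47/12, spread=109/240
  -> spread < 1/2 first at step 2
Step 3: max=3381/800, min=4, spread=181/800
Step 4: max=906383/216000, min=174631/43200, spread=923/6000
Step 5: max=997423/240000, min=438181/108000, spread=213187/2160000
Step 6: max=806132807/194400000, min=44018099/10800000, spread=552281/7776000
Step 7: max=115698237947/27993600000, min=793736713/194400000, spread=56006051/1119744000
Step 8: max=2888342518367/699840000000, min=23860574171/5832000000, spread=25073617847/699840000000

Answer: 2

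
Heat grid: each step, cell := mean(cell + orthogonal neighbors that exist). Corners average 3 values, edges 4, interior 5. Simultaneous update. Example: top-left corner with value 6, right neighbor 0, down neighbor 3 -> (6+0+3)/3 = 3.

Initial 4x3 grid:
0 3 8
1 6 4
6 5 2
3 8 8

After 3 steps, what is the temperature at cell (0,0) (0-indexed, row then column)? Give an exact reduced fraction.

Step 1: cell (0,0) = 4/3
Step 2: cell (0,0) = 53/18
Step 3: cell (0,0) = 6893/2160
Full grid after step 3:
  6893/2160 56269/14400 779/180
  13351/3600 1526/375 3803/800
  7843/1800 29581/6000 12149/2400
  694/135 9553/1800 1331/240

Answer: 6893/2160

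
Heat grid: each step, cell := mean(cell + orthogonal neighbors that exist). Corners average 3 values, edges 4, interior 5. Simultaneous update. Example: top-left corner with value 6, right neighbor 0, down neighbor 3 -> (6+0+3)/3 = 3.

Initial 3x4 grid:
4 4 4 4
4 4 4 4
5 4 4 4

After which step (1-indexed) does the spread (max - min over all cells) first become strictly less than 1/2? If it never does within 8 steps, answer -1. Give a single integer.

Answer: 1

Derivation:
Step 1: max=13/3, min=4, spread=1/3
  -> spread < 1/2 first at step 1
Step 2: max=77/18, min=4, spread=5/18
Step 3: max=905/216, min=4, spread=41/216
Step 4: max=107897/25920, min=4, spread=4217/25920
Step 5: max=6429949/1555200, min=28879/7200, spread=38417/311040
Step 6: max=384448211/93312000, min=578597/144000, spread=1903471/18662400
Step 7: max=22995869089/5598720000, min=17395759/4320000, spread=18038617/223948800
Step 8: max=1376960982851/335923200000, min=1568126759/388800000, spread=883978523/13436928000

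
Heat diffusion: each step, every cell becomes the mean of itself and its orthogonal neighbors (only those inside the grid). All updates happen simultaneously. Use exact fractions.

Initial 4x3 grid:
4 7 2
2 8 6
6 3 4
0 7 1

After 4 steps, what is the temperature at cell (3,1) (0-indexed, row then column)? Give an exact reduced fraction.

Answer: 3490049/864000

Derivation:
Step 1: cell (3,1) = 11/4
Step 2: cell (3,1) = 1001/240
Step 3: cell (3,1) = 53371/14400
Step 4: cell (3,1) = 3490049/864000
Full grid after step 4:
  623701/129600 4159739/864000 71039/14400
  973601/216000 1705051/360000 166871/36000
  924041/216000 1506601/360000 52537/12000
  503611/129600 3490049/864000 171187/43200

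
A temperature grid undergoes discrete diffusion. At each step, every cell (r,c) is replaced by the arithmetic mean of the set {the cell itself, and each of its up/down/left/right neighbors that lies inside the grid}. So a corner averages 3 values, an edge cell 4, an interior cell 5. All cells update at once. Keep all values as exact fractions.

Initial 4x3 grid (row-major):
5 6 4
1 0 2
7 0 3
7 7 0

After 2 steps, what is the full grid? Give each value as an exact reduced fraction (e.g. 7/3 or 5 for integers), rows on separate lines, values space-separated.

After step 1:
  4 15/4 4
  13/4 9/5 9/4
  15/4 17/5 5/4
  7 7/2 10/3
After step 2:
  11/3 271/80 10/3
  16/5 289/100 93/40
  87/20 137/50 307/120
  19/4 517/120 97/36

Answer: 11/3 271/80 10/3
16/5 289/100 93/40
87/20 137/50 307/120
19/4 517/120 97/36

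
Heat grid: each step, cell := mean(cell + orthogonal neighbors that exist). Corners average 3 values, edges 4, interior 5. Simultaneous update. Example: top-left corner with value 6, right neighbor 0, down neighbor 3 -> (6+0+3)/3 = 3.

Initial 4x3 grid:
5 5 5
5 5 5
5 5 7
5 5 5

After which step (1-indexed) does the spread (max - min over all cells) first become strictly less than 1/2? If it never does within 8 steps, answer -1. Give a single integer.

Answer: 3

Derivation:
Step 1: max=17/3, min=5, spread=2/3
Step 2: max=331/60, min=5, spread=31/60
Step 3: max=2911/540, min=5, spread=211/540
  -> spread < 1/2 first at step 3
Step 4: max=286897/54000, min=4547/900, spread=14077/54000
Step 5: max=2570407/486000, min=273683/54000, spread=5363/24300
Step 6: max=76640809/14580000, min=152869/30000, spread=93859/583200
Step 7: max=4584274481/874800000, min=248336467/48600000, spread=4568723/34992000
Step 8: max=274220435629/52488000000, min=7471618889/1458000000, spread=8387449/83980800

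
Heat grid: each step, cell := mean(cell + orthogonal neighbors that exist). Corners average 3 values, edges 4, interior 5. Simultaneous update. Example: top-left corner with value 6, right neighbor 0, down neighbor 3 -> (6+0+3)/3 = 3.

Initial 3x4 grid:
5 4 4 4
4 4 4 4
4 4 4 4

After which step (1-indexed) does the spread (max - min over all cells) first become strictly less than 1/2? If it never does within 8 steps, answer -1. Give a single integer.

Answer: 1

Derivation:
Step 1: max=13/3, min=4, spread=1/3
  -> spread < 1/2 first at step 1
Step 2: max=77/18, min=4, spread=5/18
Step 3: max=905/216, min=4, spread=41/216
Step 4: max=107897/25920, min=4, spread=4217/25920
Step 5: max=6429949/1555200, min=28879/7200, spread=38417/311040
Step 6: max=384448211/93312000, min=578597/144000, spread=1903471/18662400
Step 7: max=22995869089/5598720000, min=17395759/4320000, spread=18038617/223948800
Step 8: max=1376960982851/335923200000, min=1568126759/388800000, spread=883978523/13436928000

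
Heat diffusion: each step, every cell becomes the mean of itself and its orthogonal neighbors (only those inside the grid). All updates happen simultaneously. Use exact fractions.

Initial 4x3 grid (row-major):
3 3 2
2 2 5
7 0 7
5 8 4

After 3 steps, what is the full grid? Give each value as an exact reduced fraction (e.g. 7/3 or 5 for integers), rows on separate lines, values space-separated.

After step 1:
  8/3 5/2 10/3
  7/2 12/5 4
  7/2 24/5 4
  20/3 17/4 19/3
After step 2:
  26/9 109/40 59/18
  181/60 86/25 103/30
  277/60 379/100 287/60
  173/36 441/80 175/36
After step 3:
  3107/1080 7399/2400 3397/1080
  6283/1800 3281/1000 13441/3600
  7303/1800 8857/2000 15181/3600
  10753/2160 22763/4800 10913/2160

Answer: 3107/1080 7399/2400 3397/1080
6283/1800 3281/1000 13441/3600
7303/1800 8857/2000 15181/3600
10753/2160 22763/4800 10913/2160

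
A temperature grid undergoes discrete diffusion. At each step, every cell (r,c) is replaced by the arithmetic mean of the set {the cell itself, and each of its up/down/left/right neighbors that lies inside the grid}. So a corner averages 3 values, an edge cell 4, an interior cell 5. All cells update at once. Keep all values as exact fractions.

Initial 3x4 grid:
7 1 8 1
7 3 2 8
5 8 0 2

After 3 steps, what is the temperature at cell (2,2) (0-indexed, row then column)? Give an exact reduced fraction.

Answer: 6671/1800

Derivation:
Step 1: cell (2,2) = 3
Step 2: cell (2,2) = 109/30
Step 3: cell (2,2) = 6671/1800
Full grid after step 3:
  391/80 3651/800 29059/7200 562/135
  36619/7200 26527/6000 2021/500 17771/4800
  5471/1080 16217/3600 6671/1800 7877/2160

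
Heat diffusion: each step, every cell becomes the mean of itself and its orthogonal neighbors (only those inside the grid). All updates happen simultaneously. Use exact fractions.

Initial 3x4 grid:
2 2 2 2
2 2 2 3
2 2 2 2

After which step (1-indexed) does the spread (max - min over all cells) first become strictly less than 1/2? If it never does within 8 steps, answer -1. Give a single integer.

Answer: 1

Derivation:
Step 1: max=7/3, min=2, spread=1/3
  -> spread < 1/2 first at step 1
Step 2: max=547/240, min=2, spread=67/240
Step 3: max=4757/2160, min=2, spread=437/2160
Step 4: max=1885531/864000, min=2009/1000, spread=29951/172800
Step 5: max=16767821/7776000, min=6829/3375, spread=206761/1555200
Step 6: max=6676995571/3110400000, min=10965671/5400000, spread=14430763/124416000
Step 7: max=398355741689/186624000000, min=881652727/432000000, spread=139854109/1492992000
Step 8: max=23817351890251/11197440000000, min=79611228977/38880000000, spread=7114543559/89579520000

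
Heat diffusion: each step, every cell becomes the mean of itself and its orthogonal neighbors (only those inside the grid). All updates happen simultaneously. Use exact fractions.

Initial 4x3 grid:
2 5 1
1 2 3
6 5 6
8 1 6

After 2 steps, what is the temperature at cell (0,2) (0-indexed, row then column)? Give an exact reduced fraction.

Answer: 17/6

Derivation:
Step 1: cell (0,2) = 3
Step 2: cell (0,2) = 17/6
Full grid after step 2:
  95/36 341/120 17/6
  817/240 309/100 71/20
  67/16 111/25 49/12
  5 55/12 43/9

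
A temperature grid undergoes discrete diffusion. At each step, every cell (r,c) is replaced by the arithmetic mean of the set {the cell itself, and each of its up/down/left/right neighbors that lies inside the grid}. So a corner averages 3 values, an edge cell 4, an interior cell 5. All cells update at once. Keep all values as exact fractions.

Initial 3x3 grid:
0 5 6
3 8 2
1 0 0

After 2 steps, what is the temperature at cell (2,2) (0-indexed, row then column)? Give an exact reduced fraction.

Step 1: cell (2,2) = 2/3
Step 2: cell (2,2) = 83/36
Full grid after step 2:
  125/36 307/80 157/36
  53/20 88/25 63/20
  79/36 157/80 83/36

Answer: 83/36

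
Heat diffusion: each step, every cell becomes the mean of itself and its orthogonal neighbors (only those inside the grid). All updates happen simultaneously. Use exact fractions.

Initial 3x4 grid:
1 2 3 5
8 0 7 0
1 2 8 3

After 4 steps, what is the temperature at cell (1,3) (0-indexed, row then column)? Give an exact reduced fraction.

Answer: 3091997/864000

Derivation:
Step 1: cell (1,3) = 15/4
Step 2: cell (1,3) = 821/240
Step 3: cell (1,3) = 54703/14400
Step 4: cell (1,3) = 3091997/864000
Full grid after step 4:
  96707/32400 701143/216000 710323/216000 458423/129600
  1394401/432000 579899/180000 1305523/360000 3091997/864000
  104507/32400 764893/216000 781573/216000 497423/129600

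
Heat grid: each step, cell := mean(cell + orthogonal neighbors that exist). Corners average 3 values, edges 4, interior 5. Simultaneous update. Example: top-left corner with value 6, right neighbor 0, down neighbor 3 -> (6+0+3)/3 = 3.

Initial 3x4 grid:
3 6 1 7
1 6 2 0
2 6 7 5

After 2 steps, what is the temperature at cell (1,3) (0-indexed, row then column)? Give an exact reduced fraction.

Step 1: cell (1,3) = 7/2
Step 2: cell (1,3) = 401/120
Full grid after step 2:
  31/9 233/60 52/15 61/18
  203/60 393/100 199/50 401/120
  15/4 349/80 349/80 25/6

Answer: 401/120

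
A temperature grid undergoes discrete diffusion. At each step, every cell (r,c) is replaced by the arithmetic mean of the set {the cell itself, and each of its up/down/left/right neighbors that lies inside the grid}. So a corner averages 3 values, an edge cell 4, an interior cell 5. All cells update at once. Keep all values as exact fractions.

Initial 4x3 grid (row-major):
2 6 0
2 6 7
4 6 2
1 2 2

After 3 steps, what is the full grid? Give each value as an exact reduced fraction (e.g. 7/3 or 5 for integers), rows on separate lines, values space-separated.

After step 1:
  10/3 7/2 13/3
  7/2 27/5 15/4
  13/4 4 17/4
  7/3 11/4 2
After step 2:
  31/9 497/120 139/36
  929/240 403/100 133/30
  157/48 393/100 7/2
  25/9 133/48 3
After step 3:
  8249/2160 27859/7200 4477/1080
  26309/7200 24487/6000 7121/1800
  24929/7200 10501/3000 4459/1200
  635/216 44923/14400 445/144

Answer: 8249/2160 27859/7200 4477/1080
26309/7200 24487/6000 7121/1800
24929/7200 10501/3000 4459/1200
635/216 44923/14400 445/144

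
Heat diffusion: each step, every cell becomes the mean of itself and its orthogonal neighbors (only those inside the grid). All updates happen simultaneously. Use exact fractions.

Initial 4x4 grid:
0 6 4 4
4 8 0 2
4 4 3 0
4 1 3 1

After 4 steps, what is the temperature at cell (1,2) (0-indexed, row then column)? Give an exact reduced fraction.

Answer: 136181/45000

Derivation:
Step 1: cell (1,2) = 17/5
Step 2: cell (1,2) = 74/25
Step 3: cell (1,2) = 943/300
Step 4: cell (1,2) = 136181/45000
Full grid after step 4:
  63527/16200 80213/21600 72101/21600 47207/16200
  16369/4320 162161/45000 136181/45000 57233/21600
  128531/36000 16183/5000 120827/45000 237253/108000
  17927/5400 108251/36000 258913/108000 33101/16200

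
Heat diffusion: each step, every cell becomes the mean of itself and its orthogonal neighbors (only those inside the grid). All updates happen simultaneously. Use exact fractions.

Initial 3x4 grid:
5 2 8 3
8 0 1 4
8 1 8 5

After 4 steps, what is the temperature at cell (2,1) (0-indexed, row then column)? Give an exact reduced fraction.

Step 1: cell (2,1) = 17/4
Step 2: cell (2,1) = 241/60
Step 3: cell (2,1) = 7879/1800
Step 4: cell (2,1) = 113999/27000
Full grid after step 4:
  62273/14400 290039/72000 290999/72000 57533/14400
  3747763/864000 1517567/360000 1429967/360000 3610183/864000
  583007/129600 113999/27000 228343/54000 538247/129600

Answer: 113999/27000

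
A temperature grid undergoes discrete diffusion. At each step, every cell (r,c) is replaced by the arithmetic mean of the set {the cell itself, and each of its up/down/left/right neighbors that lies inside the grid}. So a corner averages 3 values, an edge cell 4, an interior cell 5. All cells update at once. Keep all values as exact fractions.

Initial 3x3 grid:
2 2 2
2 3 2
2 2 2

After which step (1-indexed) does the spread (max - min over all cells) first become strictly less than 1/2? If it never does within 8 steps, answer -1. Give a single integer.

Step 1: max=9/4, min=2, spread=1/4
  -> spread < 1/2 first at step 1
Step 2: max=56/25, min=169/80, spread=51/400
Step 3: max=10423/4800, min=767/360, spread=589/14400
Step 4: max=64943/30000, min=617081/288000, spread=31859/1440000
Step 5: max=37251607/17280000, min=3864721/1800000, spread=751427/86400000
Step 6: max=232634687/108000000, min=2228663129/1036800000, spread=23149331/5184000000
Step 7: max=133898654263/62208000000, min=13934931889/6480000000, spread=616540643/311040000000
Step 8: max=836712453983/388800000000, min=8028892008761/3732480000000, spread=17737747379/18662400000000

Answer: 1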